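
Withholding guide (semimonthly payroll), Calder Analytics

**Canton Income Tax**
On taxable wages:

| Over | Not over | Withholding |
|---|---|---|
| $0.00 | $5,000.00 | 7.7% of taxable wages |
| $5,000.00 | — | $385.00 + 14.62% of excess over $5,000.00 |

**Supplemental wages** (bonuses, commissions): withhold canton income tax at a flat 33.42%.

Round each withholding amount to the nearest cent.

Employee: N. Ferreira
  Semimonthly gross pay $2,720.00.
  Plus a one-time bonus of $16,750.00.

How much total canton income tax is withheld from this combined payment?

Canton Income Tax: taxable = $2,720.00
  7.7% × $2,720.00 = $209.44
Supplemental (33.42% flat on bonus): 33.42% × $16,750.00 = $5,597.85
Total canton income tax: $209.44 + $5,597.85 = $5,807.29

$5,807.29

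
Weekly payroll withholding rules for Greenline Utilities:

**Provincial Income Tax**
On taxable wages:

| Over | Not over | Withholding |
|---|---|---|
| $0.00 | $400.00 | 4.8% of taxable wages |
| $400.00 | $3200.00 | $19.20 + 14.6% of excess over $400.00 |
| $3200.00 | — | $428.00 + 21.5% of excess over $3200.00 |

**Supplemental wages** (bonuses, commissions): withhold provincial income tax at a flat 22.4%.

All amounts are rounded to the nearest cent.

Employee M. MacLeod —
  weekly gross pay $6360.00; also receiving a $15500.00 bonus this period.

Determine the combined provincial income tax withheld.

$4579.40

Provincial Income Tax: taxable = $6360.00
  $428.00 + 21.5% × ($6360.00 − $3200.00) = $428.00 + 21.5% × $3160.00 = $1107.40
Supplemental (22.4% flat on bonus): 22.4% × $15500.00 = $3472.00
Total provincial income tax: $1107.40 + $3472.00 = $4579.40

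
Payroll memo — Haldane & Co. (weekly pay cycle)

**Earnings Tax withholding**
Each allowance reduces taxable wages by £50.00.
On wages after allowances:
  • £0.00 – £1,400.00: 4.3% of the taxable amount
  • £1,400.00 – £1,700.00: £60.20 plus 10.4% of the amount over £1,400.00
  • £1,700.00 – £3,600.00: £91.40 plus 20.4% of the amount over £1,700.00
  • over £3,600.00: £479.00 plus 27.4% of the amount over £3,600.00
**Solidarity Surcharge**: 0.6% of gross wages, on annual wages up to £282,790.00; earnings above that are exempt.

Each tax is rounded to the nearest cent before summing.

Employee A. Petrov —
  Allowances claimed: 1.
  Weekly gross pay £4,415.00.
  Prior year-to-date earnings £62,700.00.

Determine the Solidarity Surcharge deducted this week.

£26.49

Solidarity Surcharge: 0.6% × £4,415.00 = £26.49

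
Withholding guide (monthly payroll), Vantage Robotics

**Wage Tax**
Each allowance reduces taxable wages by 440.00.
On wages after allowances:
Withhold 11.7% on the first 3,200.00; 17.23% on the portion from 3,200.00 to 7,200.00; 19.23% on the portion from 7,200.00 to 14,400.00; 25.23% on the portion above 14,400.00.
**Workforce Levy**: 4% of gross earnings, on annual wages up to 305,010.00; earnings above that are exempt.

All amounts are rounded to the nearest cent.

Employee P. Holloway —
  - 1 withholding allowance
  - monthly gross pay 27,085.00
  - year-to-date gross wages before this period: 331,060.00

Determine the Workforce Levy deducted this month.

0.00

Workforce Levy: YTD 331,060.00 ≥ cap 305,010.00 → 0.00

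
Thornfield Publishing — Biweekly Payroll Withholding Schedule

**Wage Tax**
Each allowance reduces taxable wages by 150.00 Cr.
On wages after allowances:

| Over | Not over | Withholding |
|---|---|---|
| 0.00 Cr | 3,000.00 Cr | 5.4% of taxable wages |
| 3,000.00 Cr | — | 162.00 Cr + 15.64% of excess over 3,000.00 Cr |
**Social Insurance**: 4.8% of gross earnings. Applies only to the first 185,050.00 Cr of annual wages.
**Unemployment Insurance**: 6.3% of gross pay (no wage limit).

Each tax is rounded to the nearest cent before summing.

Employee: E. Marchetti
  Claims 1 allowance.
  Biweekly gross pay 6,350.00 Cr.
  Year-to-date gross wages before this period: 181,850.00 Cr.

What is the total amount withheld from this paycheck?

1,216.13 Cr

Wage Tax: taxable = 6,350.00 Cr − 1×150.00 Cr = 6,200.00 Cr
  162.00 Cr + 15.64% × (6,200.00 Cr − 3,000.00 Cr) = 162.00 Cr + 15.64% × 3,200.00 Cr = 662.48 Cr
Social Insurance: cap 185,050.00 Cr − YTD 181,850.00 Cr = 3,200.00 Cr subject; 4.8% × 3,200.00 Cr = 153.60 Cr
Unemployment Insurance: 6.3% × 6,350.00 Cr = 400.05 Cr
Total: 662.48 Cr + 153.60 Cr + 400.05 Cr = 1,216.13 Cr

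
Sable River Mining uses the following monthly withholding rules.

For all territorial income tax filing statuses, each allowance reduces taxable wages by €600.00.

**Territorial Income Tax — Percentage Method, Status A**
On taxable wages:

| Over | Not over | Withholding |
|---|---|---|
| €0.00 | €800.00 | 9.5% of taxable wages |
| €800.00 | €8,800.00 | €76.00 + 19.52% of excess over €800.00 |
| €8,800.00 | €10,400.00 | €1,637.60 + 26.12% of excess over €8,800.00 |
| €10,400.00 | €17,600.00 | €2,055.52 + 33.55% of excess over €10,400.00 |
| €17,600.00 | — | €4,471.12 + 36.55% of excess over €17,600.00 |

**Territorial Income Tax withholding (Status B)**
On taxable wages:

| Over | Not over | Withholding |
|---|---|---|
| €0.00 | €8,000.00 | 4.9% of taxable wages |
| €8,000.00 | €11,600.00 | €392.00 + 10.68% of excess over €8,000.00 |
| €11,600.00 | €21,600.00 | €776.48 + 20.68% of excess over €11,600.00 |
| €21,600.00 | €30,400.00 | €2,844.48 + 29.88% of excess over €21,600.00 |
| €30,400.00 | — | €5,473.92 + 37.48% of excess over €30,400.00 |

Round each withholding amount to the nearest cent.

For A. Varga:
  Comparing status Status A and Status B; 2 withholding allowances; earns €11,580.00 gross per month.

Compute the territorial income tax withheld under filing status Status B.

€646.18

Territorial Income Tax (Status B): taxable = €11,580.00 − 2×€600.00 = €10,380.00
  €392.00 + 10.68% × (€10,380.00 − €8,000.00) = €392.00 + 10.68% × €2,380.00 = €646.18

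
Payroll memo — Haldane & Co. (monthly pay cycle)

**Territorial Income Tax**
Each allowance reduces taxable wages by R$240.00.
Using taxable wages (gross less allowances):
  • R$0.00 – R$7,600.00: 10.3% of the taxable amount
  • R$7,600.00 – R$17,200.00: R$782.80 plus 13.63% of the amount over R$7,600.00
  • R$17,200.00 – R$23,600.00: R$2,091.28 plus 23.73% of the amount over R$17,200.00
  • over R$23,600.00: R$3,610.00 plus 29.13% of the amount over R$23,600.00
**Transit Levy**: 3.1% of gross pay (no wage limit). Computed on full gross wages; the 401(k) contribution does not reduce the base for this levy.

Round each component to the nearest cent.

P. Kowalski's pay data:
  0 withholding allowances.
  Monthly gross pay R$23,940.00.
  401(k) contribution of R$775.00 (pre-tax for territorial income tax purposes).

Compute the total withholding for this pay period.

R$4,248.91

Territorial Income Tax: taxable = R$23,940.00 − R$775.00 = R$23,165.00
  R$2,091.28 + 23.73% × (R$23,165.00 − R$17,200.00) = R$2,091.28 + 23.73% × R$5,965.00 = R$3,506.77
Transit Levy: 3.1% × R$23,940.00 = R$742.14
Total: R$3,506.77 + R$742.14 = R$4,248.91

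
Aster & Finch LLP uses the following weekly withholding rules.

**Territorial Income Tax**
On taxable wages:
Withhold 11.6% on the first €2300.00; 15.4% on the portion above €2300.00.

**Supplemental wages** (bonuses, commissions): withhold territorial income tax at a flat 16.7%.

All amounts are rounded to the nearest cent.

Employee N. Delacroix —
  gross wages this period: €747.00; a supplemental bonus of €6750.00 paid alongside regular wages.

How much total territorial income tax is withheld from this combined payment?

Territorial Income Tax: taxable = €747.00
  11.6% × €747.00 = €86.65
Supplemental (16.7% flat on bonus): 16.7% × €6750.00 = €1127.25
Total territorial income tax: €86.65 + €1127.25 = €1213.90

€1213.90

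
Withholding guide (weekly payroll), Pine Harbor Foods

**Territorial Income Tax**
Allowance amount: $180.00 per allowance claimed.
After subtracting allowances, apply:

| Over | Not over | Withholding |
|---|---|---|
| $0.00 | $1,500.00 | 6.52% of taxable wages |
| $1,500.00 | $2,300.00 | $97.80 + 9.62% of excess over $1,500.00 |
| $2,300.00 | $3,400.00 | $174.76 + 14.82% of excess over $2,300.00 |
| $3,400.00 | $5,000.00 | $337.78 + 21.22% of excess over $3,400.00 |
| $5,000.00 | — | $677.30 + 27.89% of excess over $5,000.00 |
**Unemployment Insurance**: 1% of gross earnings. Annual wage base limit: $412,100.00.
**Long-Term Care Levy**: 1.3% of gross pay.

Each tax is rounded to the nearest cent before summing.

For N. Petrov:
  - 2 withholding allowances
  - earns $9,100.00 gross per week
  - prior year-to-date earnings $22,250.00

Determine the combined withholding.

Territorial Income Tax: taxable = $9,100.00 − 2×$180.00 = $8,740.00
  $677.30 + 27.89% × ($8,740.00 − $5,000.00) = $677.30 + 27.89% × $3,740.00 = $1,720.39
Unemployment Insurance: 1% × $9,100.00 = $91.00
Long-Term Care Levy: 1.3% × $9,100.00 = $118.30
Total: $1,720.39 + $91.00 + $118.30 = $1,929.69

$1,929.69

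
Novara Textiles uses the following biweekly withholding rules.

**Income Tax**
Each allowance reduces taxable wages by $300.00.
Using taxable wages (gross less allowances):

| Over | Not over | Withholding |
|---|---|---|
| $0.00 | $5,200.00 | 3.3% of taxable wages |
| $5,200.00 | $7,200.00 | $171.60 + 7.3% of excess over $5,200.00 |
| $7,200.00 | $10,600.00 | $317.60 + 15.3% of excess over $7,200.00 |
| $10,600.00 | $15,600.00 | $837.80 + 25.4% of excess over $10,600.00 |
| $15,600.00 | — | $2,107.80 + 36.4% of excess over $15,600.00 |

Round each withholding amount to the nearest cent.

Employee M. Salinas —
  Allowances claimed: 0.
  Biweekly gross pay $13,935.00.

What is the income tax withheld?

$1,684.89

Income Tax: taxable = $13,935.00
  $837.80 + 25.4% × ($13,935.00 − $10,600.00) = $837.80 + 25.4% × $3,335.00 = $1,684.89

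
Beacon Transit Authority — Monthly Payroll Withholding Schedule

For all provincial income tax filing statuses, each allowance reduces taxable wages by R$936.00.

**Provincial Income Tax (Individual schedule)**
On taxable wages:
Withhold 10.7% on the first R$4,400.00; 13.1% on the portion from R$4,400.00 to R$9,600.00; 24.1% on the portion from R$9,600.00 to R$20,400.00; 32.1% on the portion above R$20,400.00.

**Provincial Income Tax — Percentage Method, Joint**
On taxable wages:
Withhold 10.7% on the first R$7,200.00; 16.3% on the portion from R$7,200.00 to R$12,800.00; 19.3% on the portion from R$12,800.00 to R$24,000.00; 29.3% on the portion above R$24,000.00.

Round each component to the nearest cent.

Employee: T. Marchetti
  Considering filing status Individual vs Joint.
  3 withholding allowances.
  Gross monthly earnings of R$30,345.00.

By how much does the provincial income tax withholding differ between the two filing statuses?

Provincial Income Tax (Individual): taxable = R$30,345.00 − 3×R$936.00 = R$27,537.00
  R$3,754.80 + 32.1% × (R$27,537.00 − R$20,400.00) = R$3,754.80 + 32.1% × R$7,137.00 = R$6,045.78
Provincial Income Tax (Joint): taxable = R$30,345.00 − 3×R$936.00 = R$27,537.00
  R$3,844.80 + 29.3% × (R$27,537.00 − R$24,000.00) = R$3,844.80 + 29.3% × R$3,537.00 = R$4,881.14
Difference: |R$6,045.78 − R$4,881.14| = R$1,164.64 (higher under Individual)

R$1,164.64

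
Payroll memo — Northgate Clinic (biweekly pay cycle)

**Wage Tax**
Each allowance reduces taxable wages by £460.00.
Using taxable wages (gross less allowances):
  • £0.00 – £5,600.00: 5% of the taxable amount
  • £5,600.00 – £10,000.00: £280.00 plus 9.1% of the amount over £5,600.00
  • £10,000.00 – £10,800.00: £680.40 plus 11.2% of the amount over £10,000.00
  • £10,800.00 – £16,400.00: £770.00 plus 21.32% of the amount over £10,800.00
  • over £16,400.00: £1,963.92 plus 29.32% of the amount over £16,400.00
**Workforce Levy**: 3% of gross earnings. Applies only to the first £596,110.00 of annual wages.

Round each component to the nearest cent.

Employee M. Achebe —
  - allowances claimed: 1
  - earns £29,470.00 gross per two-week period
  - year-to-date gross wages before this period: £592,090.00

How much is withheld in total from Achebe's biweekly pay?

Wage Tax: taxable = £29,470.00 − 1×£460.00 = £29,010.00
  £1,963.92 + 29.32% × (£29,010.00 − £16,400.00) = £1,963.92 + 29.32% × £12,610.00 = £5,661.17
Workforce Levy: cap £596,110.00 − YTD £592,090.00 = £4,020.00 subject; 3% × £4,020.00 = £120.60
Total: £5,661.17 + £120.60 = £5,781.77

£5,781.77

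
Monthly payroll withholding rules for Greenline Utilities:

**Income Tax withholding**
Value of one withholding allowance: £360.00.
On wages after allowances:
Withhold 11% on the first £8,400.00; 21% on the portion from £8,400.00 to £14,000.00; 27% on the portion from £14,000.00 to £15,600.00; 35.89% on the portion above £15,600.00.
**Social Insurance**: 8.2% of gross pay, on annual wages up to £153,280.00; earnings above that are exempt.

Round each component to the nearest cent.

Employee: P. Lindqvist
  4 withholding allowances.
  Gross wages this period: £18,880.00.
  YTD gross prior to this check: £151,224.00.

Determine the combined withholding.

Income Tax: taxable = £18,880.00 − 4×£360.00 = £17,440.00
  £2,532.00 + 35.89% × (£17,440.00 − £15,600.00) = £2,532.00 + 35.89% × £1,840.00 = £3,192.38
Social Insurance: cap £153,280.00 − YTD £151,224.00 = £2,056.00 subject; 8.2% × £2,056.00 = £168.59
Total: £3,192.38 + £168.59 = £3,360.97

£3,360.97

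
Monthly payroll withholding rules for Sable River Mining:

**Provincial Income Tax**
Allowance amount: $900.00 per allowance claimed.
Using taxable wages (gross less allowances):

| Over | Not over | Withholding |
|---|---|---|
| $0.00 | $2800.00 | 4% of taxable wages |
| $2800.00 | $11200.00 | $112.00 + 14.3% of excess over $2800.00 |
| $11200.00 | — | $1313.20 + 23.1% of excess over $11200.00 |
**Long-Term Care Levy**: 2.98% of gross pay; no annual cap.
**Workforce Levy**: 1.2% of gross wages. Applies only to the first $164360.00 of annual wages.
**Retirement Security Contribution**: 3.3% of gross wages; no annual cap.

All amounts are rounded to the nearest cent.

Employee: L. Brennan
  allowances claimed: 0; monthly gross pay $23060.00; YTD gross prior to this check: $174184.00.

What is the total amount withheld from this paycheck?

$5501.03

Provincial Income Tax: taxable = $23060.00
  $1313.20 + 23.1% × ($23060.00 − $11200.00) = $1313.20 + 23.1% × $11860.00 = $4052.86
Long-Term Care Levy: 2.98% × $23060.00 = $687.19
Workforce Levy: YTD $174184.00 ≥ cap $164360.00 → $0.00
Retirement Security Contribution: 3.3% × $23060.00 = $760.98
Total: $4052.86 + $687.19 + $0.00 + $760.98 = $5501.03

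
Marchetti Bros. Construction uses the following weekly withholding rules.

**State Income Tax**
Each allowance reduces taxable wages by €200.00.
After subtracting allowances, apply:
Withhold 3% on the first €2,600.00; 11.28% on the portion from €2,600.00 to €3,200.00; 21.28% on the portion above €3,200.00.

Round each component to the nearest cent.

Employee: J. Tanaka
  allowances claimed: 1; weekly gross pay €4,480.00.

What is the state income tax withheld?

€375.50

State Income Tax: taxable = €4,480.00 − 1×€200.00 = €4,280.00
  €145.68 + 21.28% × (€4,280.00 − €3,200.00) = €145.68 + 21.28% × €1,080.00 = €375.50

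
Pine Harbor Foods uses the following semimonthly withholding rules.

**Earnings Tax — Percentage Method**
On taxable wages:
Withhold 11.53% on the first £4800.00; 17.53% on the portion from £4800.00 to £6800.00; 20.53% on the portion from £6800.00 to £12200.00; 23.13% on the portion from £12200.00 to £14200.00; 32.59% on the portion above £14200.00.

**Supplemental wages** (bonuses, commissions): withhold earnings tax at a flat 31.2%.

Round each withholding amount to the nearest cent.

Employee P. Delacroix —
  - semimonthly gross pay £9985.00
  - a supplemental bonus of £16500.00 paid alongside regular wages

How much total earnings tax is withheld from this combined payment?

£6705.92

Earnings Tax: taxable = £9985.00
  £904.04 + 20.53% × (£9985.00 − £6800.00) = £904.04 + 20.53% × £3185.00 = £1557.92
Supplemental (31.2% flat on bonus): 31.2% × £16500.00 = £5148.00
Total earnings tax: £1557.92 + £5148.00 = £6705.92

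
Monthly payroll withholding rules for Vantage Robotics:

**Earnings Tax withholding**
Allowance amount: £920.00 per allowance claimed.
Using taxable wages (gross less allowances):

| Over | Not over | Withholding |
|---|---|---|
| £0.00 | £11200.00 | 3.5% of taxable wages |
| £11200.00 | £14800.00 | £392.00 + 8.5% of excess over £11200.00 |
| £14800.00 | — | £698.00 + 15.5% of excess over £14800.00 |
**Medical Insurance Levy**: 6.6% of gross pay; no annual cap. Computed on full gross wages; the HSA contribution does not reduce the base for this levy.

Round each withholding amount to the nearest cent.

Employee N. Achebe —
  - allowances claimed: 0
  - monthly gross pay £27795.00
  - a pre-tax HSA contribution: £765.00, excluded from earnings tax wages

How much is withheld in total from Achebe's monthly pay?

£4428.12

Earnings Tax: taxable = £27795.00 − £765.00 = £27030.00
  £698.00 + 15.5% × (£27030.00 − £14800.00) = £698.00 + 15.5% × £12230.00 = £2593.65
Medical Insurance Levy: 6.6% × £27795.00 = £1834.47
Total: £2593.65 + £1834.47 = £4428.12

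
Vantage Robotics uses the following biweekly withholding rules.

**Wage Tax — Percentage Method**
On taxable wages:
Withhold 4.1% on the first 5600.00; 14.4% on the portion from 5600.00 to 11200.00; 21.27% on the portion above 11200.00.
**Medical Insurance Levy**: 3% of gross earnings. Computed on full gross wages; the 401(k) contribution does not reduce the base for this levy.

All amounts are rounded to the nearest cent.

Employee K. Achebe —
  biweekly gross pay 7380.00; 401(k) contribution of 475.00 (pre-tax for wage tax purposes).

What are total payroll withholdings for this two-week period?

638.92

Wage Tax: taxable = 7380.00 − 475.00 = 6905.00
  229.60 + 14.4% × (6905.00 − 5600.00) = 229.60 + 14.4% × 1305.00 = 417.52
Medical Insurance Levy: 3% × 7380.00 = 221.40
Total: 417.52 + 221.40 = 638.92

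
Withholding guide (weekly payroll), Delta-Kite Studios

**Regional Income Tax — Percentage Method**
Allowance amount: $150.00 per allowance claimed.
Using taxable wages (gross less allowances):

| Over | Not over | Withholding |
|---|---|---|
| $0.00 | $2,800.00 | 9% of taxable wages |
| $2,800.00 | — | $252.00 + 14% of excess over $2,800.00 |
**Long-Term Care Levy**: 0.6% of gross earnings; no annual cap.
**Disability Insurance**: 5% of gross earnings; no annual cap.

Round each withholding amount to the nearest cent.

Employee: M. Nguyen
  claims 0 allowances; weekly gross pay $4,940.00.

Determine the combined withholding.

$828.24

Regional Income Tax: taxable = $4,940.00
  $252.00 + 14% × ($4,940.00 − $2,800.00) = $252.00 + 14% × $2,140.00 = $551.60
Long-Term Care Levy: 0.6% × $4,940.00 = $29.64
Disability Insurance: 5% × $4,940.00 = $247.00
Total: $551.60 + $29.64 + $247.00 = $828.24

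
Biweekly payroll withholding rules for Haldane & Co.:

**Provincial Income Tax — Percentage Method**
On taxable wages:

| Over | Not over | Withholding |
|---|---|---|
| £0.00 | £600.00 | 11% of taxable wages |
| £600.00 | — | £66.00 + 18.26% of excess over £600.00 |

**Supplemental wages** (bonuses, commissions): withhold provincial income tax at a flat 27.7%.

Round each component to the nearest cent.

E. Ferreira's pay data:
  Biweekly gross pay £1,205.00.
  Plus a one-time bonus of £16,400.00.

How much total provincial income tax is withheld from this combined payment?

£4,719.27

Provincial Income Tax: taxable = £1,205.00
  £66.00 + 18.26% × (£1,205.00 − £600.00) = £66.00 + 18.26% × £605.00 = £176.47
Supplemental (27.7% flat on bonus): 27.7% × £16,400.00 = £4,542.80
Total provincial income tax: £176.47 + £4,542.80 = £4,719.27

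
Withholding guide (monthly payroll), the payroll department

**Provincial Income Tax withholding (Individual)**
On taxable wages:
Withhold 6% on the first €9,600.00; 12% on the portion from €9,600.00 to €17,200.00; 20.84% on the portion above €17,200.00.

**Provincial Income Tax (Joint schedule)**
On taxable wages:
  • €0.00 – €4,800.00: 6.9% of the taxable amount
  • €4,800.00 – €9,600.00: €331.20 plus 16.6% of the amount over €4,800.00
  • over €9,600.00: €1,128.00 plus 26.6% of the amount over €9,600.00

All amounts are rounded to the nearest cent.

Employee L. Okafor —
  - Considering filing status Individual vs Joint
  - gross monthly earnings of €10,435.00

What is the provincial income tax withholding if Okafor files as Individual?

Provincial Income Tax (Individual): taxable = €10,435.00
  €576.00 + 12% × (€10,435.00 − €9,600.00) = €576.00 + 12% × €835.00 = €676.20

€676.20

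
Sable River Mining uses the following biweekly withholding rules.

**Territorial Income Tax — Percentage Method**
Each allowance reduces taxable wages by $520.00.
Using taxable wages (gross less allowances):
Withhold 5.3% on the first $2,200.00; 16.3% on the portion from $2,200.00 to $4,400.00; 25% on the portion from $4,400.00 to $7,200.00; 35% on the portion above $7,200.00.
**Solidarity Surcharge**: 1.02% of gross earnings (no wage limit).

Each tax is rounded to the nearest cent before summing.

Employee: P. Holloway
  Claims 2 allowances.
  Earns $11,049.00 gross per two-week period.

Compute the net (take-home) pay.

$8,777.95

Territorial Income Tax: taxable = $11,049.00 − 2×$520.00 = $10,009.00
  $1,175.20 + 35% × ($10,009.00 − $7,200.00) = $1,175.20 + 35% × $2,809.00 = $2,158.35
Solidarity Surcharge: 1.02% × $11,049.00 = $112.70
Total withheld: $2,158.35 + $112.70 = $2,271.05
Net pay: $11,049.00 − $2,271.05 = $8,777.95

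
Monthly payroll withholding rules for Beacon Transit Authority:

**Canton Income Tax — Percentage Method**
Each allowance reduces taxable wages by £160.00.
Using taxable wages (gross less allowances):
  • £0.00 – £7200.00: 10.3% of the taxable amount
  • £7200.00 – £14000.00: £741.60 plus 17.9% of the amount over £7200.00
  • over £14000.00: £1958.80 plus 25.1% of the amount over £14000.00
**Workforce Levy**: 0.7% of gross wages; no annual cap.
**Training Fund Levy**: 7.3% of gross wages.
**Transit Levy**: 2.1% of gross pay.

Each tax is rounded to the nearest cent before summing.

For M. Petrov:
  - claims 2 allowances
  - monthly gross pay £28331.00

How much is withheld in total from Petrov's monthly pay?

Canton Income Tax: taxable = £28331.00 − 2×£160.00 = £28011.00
  £1958.80 + 25.1% × (£28011.00 − £14000.00) = £1958.80 + 25.1% × £14011.00 = £5475.56
Workforce Levy: 0.7% × £28331.00 = £198.32
Training Fund Levy: 7.3% × £28331.00 = £2068.16
Transit Levy: 2.1% × £28331.00 = £594.95
Total: £5475.56 + £198.32 + £2068.16 + £594.95 = £8336.99

£8336.99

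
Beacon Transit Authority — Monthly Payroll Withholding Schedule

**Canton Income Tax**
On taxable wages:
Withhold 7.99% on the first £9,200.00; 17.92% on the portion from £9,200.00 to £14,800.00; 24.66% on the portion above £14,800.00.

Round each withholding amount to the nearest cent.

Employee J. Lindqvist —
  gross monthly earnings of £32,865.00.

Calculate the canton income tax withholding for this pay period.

£6,193.43

Canton Income Tax: taxable = £32,865.00
  £1,738.60 + 24.66% × (£32,865.00 − £14,800.00) = £1,738.60 + 24.66% × £18,065.00 = £6,193.43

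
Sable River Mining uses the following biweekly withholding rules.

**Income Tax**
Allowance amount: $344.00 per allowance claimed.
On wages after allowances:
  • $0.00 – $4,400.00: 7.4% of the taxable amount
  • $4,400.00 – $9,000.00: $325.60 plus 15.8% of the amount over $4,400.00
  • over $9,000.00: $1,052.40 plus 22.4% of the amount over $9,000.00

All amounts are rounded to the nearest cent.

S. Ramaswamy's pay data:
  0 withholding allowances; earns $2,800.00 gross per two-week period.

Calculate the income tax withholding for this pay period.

Income Tax: taxable = $2,800.00
  7.4% × $2,800.00 = $207.20

$207.20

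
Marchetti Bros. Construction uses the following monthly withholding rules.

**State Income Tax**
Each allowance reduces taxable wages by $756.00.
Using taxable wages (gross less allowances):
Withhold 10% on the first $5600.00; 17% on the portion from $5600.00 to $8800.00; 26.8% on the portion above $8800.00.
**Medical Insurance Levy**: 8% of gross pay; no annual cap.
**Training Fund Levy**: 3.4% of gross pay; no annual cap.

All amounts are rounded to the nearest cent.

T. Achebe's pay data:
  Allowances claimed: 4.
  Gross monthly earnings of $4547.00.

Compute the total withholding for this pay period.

$670.66

State Income Tax: taxable = $4547.00 − 4×$756.00 = $1523.00
  10% × $1523.00 = $152.30
Medical Insurance Levy: 8% × $4547.00 = $363.76
Training Fund Levy: 3.4% × $4547.00 = $154.60
Total: $152.30 + $363.76 + $154.60 = $670.66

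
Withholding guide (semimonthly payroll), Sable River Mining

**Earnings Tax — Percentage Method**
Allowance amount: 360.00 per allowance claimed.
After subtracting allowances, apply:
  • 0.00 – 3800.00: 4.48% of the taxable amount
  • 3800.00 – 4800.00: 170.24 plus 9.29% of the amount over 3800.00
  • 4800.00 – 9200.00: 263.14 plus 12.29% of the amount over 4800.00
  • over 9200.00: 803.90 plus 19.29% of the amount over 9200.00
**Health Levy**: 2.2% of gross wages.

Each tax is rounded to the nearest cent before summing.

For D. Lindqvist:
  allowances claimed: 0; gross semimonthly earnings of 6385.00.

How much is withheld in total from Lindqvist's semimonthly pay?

598.41

Earnings Tax: taxable = 6385.00
  263.14 + 12.29% × (6385.00 − 4800.00) = 263.14 + 12.29% × 1585.00 = 457.94
Health Levy: 2.2% × 6385.00 = 140.47
Total: 457.94 + 140.47 = 598.41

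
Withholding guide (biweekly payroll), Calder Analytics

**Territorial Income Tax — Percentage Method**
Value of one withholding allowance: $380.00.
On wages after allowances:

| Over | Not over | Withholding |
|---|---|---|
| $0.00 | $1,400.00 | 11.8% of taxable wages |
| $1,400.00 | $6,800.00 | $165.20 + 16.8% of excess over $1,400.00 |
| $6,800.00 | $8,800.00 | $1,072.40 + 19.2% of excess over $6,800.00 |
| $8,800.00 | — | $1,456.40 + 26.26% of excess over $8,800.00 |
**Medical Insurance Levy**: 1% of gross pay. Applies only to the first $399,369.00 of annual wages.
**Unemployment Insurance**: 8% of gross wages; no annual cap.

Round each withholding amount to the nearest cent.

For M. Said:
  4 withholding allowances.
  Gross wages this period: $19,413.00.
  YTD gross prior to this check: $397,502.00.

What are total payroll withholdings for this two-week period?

$5,415.93

Territorial Income Tax: taxable = $19,413.00 − 4×$380.00 = $17,893.00
  $1,456.40 + 26.26% × ($17,893.00 − $8,800.00) = $1,456.40 + 26.26% × $9,093.00 = $3,844.22
Medical Insurance Levy: cap $399,369.00 − YTD $397,502.00 = $1,867.00 subject; 1% × $1,867.00 = $18.67
Unemployment Insurance: 8% × $19,413.00 = $1,553.04
Total: $3,844.22 + $18.67 + $1,553.04 = $5,415.93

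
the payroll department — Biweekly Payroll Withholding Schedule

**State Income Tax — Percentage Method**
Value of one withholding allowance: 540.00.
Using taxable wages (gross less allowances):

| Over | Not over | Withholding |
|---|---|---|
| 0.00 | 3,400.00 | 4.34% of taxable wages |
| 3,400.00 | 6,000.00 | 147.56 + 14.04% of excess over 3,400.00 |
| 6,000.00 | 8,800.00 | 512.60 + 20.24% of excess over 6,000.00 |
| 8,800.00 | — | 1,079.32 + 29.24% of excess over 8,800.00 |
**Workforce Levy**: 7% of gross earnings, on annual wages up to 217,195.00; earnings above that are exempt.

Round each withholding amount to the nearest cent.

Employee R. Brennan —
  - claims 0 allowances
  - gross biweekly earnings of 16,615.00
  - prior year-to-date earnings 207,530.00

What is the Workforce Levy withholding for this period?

Workforce Levy: cap 217,195.00 − YTD 207,530.00 = 9,665.00 subject; 7% × 9,665.00 = 676.55

676.55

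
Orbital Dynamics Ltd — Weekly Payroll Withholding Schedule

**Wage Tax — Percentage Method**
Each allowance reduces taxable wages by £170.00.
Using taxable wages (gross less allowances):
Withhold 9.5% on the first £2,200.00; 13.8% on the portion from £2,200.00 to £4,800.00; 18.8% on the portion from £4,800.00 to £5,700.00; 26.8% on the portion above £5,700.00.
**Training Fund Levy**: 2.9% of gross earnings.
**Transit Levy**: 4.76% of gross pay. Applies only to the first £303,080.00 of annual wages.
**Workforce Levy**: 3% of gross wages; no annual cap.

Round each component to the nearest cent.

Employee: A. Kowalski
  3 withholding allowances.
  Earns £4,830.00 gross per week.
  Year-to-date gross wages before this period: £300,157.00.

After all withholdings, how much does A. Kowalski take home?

Wage Tax: taxable = £4,830.00 − 3×£170.00 = £4,320.00
  £209.00 + 13.8% × (£4,320.00 − £2,200.00) = £209.00 + 13.8% × £2,120.00 = £501.56
Training Fund Levy: 2.9% × £4,830.00 = £140.07
Transit Levy: cap £303,080.00 − YTD £300,157.00 = £2,923.00 subject; 4.76% × £2,923.00 = £139.13
Workforce Levy: 3% × £4,830.00 = £144.90
Total withheld: £501.56 + £140.07 + £139.13 + £144.90 = £925.66
Net pay: £4,830.00 − £925.66 = £3,904.34

£3,904.34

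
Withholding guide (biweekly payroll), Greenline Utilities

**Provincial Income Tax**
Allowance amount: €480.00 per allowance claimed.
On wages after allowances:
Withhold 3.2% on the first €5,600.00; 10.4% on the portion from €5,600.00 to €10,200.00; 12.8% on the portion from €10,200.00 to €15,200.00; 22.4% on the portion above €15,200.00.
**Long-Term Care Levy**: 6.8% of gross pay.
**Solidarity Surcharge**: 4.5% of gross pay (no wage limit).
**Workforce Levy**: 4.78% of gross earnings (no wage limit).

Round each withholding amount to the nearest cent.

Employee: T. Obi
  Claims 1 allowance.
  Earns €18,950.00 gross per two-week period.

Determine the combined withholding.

Provincial Income Tax: taxable = €18,950.00 − 1×€480.00 = €18,470.00
  €1,297.60 + 22.4% × (€18,470.00 − €15,200.00) = €1,297.60 + 22.4% × €3,270.00 = €2,030.08
Long-Term Care Levy: 6.8% × €18,950.00 = €1,288.60
Solidarity Surcharge: 4.5% × €18,950.00 = €852.75
Workforce Levy: 4.78% × €18,950.00 = €905.81
Total: €2,030.08 + €1,288.60 + €852.75 + €905.81 = €5,077.24

€5,077.24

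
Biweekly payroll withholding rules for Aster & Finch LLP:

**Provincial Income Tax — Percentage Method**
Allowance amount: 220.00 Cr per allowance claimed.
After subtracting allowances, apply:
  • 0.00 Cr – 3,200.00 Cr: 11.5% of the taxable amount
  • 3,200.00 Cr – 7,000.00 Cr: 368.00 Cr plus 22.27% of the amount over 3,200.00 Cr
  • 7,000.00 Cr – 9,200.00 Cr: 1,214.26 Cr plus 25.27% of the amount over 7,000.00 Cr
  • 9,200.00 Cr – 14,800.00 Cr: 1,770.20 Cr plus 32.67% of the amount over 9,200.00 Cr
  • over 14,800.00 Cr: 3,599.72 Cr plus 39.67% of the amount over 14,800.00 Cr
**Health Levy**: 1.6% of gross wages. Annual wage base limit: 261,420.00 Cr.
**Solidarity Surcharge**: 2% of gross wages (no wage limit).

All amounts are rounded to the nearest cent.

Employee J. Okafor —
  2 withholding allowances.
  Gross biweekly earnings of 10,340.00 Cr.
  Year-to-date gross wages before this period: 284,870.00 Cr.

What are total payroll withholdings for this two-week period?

2,205.69 Cr

Provincial Income Tax: taxable = 10,340.00 Cr − 2×220.00 Cr = 9,900.00 Cr
  1,770.20 Cr + 32.67% × (9,900.00 Cr − 9,200.00 Cr) = 1,770.20 Cr + 32.67% × 700.00 Cr = 1,998.89 Cr
Health Levy: YTD 284,870.00 Cr ≥ cap 261,420.00 Cr → 0.00 Cr
Solidarity Surcharge: 2% × 10,340.00 Cr = 206.80 Cr
Total: 1,998.89 Cr + 0.00 Cr + 206.80 Cr = 2,205.69 Cr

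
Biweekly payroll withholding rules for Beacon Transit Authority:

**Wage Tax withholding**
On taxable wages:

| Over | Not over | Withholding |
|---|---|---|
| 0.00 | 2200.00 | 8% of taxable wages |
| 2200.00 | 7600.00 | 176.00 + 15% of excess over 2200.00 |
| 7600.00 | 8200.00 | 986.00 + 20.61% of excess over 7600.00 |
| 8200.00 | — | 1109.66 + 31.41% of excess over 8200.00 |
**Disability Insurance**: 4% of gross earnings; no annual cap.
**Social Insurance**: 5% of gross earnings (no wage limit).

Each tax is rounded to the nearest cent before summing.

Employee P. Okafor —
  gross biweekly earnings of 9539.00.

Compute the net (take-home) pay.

7150.25

Wage Tax: taxable = 9539.00
  1109.66 + 31.41% × (9539.00 − 8200.00) = 1109.66 + 31.41% × 1339.00 = 1530.24
Disability Insurance: 4% × 9539.00 = 381.56
Social Insurance: 5% × 9539.00 = 476.95
Total withheld: 1530.24 + 381.56 + 476.95 = 2388.75
Net pay: 9539.00 − 2388.75 = 7150.25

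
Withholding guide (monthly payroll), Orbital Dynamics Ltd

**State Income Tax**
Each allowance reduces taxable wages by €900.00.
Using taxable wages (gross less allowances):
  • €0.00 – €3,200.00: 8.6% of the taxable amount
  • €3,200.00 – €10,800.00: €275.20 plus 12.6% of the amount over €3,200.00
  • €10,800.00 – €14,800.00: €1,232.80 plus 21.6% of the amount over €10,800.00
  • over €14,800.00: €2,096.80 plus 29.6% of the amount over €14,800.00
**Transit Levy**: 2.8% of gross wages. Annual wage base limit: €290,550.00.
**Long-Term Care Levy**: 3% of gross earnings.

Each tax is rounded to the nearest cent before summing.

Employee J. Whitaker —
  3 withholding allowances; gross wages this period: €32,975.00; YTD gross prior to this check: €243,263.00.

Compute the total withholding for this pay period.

State Income Tax: taxable = €32,975.00 − 3×€900.00 = €30,275.00
  €2,096.80 + 29.6% × (€30,275.00 − €14,800.00) = €2,096.80 + 29.6% × €15,475.00 = €6,677.40
Transit Levy: 2.8% × €32,975.00 = €923.30
Long-Term Care Levy: 3% × €32,975.00 = €989.25
Total: €6,677.40 + €923.30 + €989.25 = €8,589.95

€8,589.95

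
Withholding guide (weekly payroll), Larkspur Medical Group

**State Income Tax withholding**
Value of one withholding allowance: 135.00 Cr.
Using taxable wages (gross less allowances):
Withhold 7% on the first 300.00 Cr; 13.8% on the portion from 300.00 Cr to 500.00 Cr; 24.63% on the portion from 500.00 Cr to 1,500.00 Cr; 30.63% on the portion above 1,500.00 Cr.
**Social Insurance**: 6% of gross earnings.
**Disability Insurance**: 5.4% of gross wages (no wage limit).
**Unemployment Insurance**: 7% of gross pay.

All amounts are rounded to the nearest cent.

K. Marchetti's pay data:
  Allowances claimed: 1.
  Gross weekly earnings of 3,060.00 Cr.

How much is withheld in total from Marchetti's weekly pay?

State Income Tax: taxable = 3,060.00 Cr − 1×135.00 Cr = 2,925.00 Cr
  294.90 Cr + 30.63% × (2,925.00 Cr − 1,500.00 Cr) = 294.90 Cr + 30.63% × 1,425.00 Cr = 731.38 Cr
Social Insurance: 6% × 3,060.00 Cr = 183.60 Cr
Disability Insurance: 5.4% × 3,060.00 Cr = 165.24 Cr
Unemployment Insurance: 7% × 3,060.00 Cr = 214.20 Cr
Total: 731.38 Cr + 183.60 Cr + 165.24 Cr + 214.20 Cr = 1,294.42 Cr

1,294.42 Cr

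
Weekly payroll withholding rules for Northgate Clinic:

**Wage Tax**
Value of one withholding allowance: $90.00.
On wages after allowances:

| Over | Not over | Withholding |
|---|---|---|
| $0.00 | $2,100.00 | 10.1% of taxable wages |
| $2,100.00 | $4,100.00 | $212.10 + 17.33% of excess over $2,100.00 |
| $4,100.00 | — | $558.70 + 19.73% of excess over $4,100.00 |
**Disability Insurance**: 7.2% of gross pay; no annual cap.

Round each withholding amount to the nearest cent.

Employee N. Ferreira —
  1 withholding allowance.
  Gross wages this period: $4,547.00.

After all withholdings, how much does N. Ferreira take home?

Wage Tax: taxable = $4,547.00 − 1×$90.00 = $4,457.00
  $558.70 + 19.73% × ($4,457.00 − $4,100.00) = $558.70 + 19.73% × $357.00 = $629.14
Disability Insurance: 7.2% × $4,547.00 = $327.38
Total withheld: $629.14 + $327.38 = $956.52
Net pay: $4,547.00 − $956.52 = $3,590.48

$3,590.48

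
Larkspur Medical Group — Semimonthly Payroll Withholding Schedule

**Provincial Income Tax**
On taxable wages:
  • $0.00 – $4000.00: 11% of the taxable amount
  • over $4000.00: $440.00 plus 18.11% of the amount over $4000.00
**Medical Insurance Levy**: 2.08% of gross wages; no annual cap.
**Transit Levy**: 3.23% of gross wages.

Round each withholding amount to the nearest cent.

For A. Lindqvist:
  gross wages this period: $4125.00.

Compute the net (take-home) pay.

$3443.32

Provincial Income Tax: taxable = $4125.00
  $440.00 + 18.11% × ($4125.00 − $4000.00) = $440.00 + 18.11% × $125.00 = $462.64
Medical Insurance Levy: 2.08% × $4125.00 = $85.80
Transit Levy: 3.23% × $4125.00 = $133.24
Total withheld: $462.64 + $85.80 + $133.24 = $681.68
Net pay: $4125.00 − $681.68 = $3443.32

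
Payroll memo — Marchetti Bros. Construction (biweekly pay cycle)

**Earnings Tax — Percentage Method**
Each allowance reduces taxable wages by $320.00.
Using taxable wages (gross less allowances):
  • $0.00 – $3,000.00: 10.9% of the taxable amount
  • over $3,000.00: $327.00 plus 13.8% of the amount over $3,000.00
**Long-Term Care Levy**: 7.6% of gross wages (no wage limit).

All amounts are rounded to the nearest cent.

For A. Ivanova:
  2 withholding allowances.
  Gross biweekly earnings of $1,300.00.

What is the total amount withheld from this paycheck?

$170.74

Earnings Tax: taxable = $1,300.00 − 2×$320.00 = $660.00
  10.9% × $660.00 = $71.94
Long-Term Care Levy: 7.6% × $1,300.00 = $98.80
Total: $71.94 + $98.80 = $170.74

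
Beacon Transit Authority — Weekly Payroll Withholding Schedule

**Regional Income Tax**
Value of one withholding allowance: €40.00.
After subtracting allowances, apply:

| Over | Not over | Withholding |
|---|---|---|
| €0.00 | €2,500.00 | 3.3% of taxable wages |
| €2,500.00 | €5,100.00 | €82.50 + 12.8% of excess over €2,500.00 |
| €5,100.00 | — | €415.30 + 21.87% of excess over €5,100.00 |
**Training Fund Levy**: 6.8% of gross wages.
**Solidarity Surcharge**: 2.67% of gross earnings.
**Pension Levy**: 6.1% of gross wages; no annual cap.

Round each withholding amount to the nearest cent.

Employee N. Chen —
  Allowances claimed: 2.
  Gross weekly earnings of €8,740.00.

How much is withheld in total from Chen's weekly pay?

€2,554.69

Regional Income Tax: taxable = €8,740.00 − 2×€40.00 = €8,660.00
  €415.30 + 21.87% × (€8,660.00 − €5,100.00) = €415.30 + 21.87% × €3,560.00 = €1,193.87
Training Fund Levy: 6.8% × €8,740.00 = €594.32
Solidarity Surcharge: 2.67% × €8,740.00 = €233.36
Pension Levy: 6.1% × €8,740.00 = €533.14
Total: €1,193.87 + €594.32 + €233.36 + €533.14 = €2,554.69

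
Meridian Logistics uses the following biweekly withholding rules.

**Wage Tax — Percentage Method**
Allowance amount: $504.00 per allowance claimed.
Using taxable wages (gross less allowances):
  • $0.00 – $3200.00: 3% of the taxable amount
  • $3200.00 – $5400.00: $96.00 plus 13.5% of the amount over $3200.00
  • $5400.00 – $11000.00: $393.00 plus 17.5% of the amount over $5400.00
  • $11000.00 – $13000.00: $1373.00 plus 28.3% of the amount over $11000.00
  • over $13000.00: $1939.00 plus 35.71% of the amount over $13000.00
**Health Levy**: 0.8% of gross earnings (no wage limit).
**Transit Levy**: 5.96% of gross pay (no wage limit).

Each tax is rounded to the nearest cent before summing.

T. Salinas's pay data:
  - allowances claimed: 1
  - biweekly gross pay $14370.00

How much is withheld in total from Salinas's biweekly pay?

Wage Tax: taxable = $14370.00 − 1×$504.00 = $13866.00
  $1939.00 + 35.71% × ($13866.00 − $13000.00) = $1939.00 + 35.71% × $866.00 = $2248.25
Health Levy: 0.8% × $14370.00 = $114.96
Transit Levy: 5.96% × $14370.00 = $856.45
Total: $2248.25 + $114.96 + $856.45 = $3219.66

$3219.66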